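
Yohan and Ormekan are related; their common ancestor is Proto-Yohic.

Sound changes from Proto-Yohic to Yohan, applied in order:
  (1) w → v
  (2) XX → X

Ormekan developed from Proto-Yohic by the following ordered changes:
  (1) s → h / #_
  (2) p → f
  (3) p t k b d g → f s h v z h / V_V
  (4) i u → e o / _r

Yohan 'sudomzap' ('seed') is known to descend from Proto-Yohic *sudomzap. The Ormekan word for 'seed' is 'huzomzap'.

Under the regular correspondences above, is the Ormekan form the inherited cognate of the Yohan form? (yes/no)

Derive the expected Ormekan reflex of *sudomzap:
Ormekan: *sudomzap
  sudomzap → hudomzap   [debuccalisation]
  hudomzap → hudomzaf   [unconditioned shift]
  hudomzaf → huzomzaf   [intervocalic lenition]
  huzomzaf (rule 4 does not apply)
  giving Ormekan huzomzaf.
The regular Ormekan reflex would be 'huzomzaf', but the attested form is 'huzomzap'. The correspondence is irregular, so they are not cognates (the Ormekan form has a different source).

no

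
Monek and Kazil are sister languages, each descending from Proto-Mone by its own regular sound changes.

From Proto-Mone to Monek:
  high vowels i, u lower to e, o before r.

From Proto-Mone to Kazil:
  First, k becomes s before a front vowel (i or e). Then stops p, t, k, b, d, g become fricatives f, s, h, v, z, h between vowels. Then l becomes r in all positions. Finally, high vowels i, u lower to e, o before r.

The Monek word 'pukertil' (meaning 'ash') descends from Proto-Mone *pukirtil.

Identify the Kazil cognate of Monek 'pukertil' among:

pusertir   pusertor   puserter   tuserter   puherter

Kazil: *pukirtil
  pukirtil → pusirtil   [palatalisation]
  pusirtil (rule 2 does not apply)
  pusirtil → pusirtir   [unconditioned shift]
  pusirtir → puserter   [pre-rhotic lowering]
  giving Kazil puserter.

puserter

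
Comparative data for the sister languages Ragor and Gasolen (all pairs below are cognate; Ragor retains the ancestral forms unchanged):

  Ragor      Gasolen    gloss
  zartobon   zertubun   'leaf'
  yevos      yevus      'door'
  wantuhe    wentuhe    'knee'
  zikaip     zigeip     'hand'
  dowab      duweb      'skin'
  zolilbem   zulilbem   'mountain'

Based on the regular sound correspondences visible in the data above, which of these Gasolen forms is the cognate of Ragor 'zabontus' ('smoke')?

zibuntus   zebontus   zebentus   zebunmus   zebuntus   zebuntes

zebuntus

dowab ~ duweb — Ragor a corresponds to Gasolen e after a consonant, before a labial obstruent.
zartobon ~ zertubun — Ragor o corresponds to Gasolen u after a consonant, before a nasal.
Applying these to Ragor 'zabontus':
  zabontus → zebontus   (a→e after a consonant, before a labial obstruent)
  zebontus → zebuntus   (o→u after a consonant, before a nasal)
So the Gasolen cognate is 'zebuntus'.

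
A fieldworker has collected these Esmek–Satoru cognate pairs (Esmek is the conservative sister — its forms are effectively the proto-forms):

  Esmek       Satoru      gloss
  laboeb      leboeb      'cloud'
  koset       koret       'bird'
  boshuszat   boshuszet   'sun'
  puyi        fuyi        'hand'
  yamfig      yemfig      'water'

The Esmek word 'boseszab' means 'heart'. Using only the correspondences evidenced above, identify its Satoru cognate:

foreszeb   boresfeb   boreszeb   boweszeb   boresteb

koset ~ koret — Esmek s corresponds to Satoru r between vowels (before a front vowel).
laboeb ~ leboeb — Esmek a corresponds to Satoru e after a consonant, before a labial obstruent.
Applying these to Esmek 'boseszab':
  boseszab → boreszab   (s→r between vowels (before a front vowel))
  boreszab → boreszeb   (a→e after a consonant, before a labial obstruent)
So the Satoru cognate is 'boreszeb'.

boreszeb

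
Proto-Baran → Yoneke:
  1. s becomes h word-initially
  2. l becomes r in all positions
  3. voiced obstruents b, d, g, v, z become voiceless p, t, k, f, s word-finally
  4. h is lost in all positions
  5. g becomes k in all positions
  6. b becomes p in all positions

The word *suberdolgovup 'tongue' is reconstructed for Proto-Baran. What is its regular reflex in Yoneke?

Yoneke: *suberdolgovup > huberdolgovup > huberdorgovup > uberdorgovup > uberdorkovup > uperdorkovup  (by debuccalisation, unconditioned shift, h-loss, unconditioned shift, unconditioned shift)

uperdorkovup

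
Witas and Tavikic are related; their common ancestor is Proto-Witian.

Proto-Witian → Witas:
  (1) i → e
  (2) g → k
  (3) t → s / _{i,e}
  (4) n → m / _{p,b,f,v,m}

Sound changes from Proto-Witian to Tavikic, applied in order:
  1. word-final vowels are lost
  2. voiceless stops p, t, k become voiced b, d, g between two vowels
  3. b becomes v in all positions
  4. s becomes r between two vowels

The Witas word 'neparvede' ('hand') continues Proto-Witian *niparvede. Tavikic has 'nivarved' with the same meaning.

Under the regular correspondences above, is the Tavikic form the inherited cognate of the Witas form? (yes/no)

Derive the expected Tavikic reflex of *niparvede:
Tavikic: start from *niparvede.
  rule 1 (apocope): niparvede → niparved
  rule 2 (intervocalic voicing): niparved → nibarved
  rule 3 (unconditioned shift): nibarved → nivarved
  rule 4: no change — nivarved
  ⇒ Tavikic nivarved
Tavikic 'nivarved' matches the regular reflex exactly, so the pair is cognate.

yes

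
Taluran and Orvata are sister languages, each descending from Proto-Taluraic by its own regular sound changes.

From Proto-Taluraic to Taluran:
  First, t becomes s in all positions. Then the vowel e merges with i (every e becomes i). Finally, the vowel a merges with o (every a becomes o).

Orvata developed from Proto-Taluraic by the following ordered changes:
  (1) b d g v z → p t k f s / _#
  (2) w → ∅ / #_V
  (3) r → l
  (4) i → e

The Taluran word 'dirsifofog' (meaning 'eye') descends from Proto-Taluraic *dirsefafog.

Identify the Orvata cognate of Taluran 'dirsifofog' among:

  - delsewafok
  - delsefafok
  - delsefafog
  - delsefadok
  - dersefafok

delsefafok

Orvata: *dirsefafog
  dirsefafog → dirsefafok   [final devoicing]
  dirsefafok (rule 2 does not apply)
  dirsefafok → dilsefafok   [unconditioned shift]
  dilsefafok → delsefafok   [vowel merger]
  giving Orvata delsefafok.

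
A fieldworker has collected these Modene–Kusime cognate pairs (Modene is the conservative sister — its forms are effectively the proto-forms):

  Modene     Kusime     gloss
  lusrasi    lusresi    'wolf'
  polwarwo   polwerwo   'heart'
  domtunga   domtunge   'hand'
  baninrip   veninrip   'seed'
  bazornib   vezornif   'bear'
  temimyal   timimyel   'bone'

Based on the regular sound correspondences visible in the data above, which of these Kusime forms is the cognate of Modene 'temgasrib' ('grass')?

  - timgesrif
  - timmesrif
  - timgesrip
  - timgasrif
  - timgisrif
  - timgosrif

temimyal ~ timimyel — Modene e corresponds to Kusime i after a consonant, before a nasal.
lusrasi ~ lusresi, bazornib ~ vezornif — Modene a corresponds to Kusime e after a consonant, before a consonant other than r, m, n, p, b, f, v.
bazornib ~ vezornif — Modene b corresponds to Kusime f word-finally.
Applying these to Modene 'temgasrib':
  temgasrib → timgasrib   (e→i after a consonant, before a nasal)
  timgasrib → timgesrib   (a→e after a consonant, before a consonant other than r, m, n, p, b, f, v)
  timgesrib → timgesrif   (b→f word-finally)
So the Kusime cognate is 'timgesrif'.

timgesrif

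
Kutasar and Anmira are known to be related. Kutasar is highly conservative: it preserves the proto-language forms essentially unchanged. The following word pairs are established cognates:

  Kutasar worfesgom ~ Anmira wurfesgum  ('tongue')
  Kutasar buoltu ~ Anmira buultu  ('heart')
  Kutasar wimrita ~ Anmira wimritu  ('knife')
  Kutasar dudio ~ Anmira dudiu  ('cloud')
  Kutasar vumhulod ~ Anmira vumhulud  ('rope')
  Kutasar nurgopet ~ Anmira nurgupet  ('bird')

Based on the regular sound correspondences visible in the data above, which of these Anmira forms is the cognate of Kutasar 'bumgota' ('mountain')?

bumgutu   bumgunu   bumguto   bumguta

bumgutu

vumhulod ~ vumhulud — Kutasar o corresponds to Anmira u after a consonant, before a consonant other than r, m, n, p, b, f, v.
wimrita ~ wimritu — Kutasar a corresponds to Anmira u word-finally.
Applying these to Kutasar 'bumgota':
  bumgota → bumguta   (o→u after a consonant, before a consonant other than r, m, n, p, b, f, v)
  bumguta → bumgutu   (a→u word-finally)
So the Anmira cognate is 'bumgutu'.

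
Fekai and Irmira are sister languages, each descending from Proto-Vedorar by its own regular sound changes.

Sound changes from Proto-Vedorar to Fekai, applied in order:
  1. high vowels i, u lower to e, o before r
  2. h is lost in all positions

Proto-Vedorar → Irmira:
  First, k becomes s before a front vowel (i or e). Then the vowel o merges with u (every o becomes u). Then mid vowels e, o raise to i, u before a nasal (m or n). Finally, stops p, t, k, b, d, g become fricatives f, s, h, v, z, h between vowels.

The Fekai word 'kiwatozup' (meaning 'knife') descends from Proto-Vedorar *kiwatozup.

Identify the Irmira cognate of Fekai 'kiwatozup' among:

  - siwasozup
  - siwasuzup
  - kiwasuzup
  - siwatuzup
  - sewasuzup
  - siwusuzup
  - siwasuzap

Irmira: *kiwatozup
  kiwatozup → siwatozup   [palatalisation]
  siwatozup → siwatuzup   [vowel merger]
  siwatuzup (rule 3 does not apply)
  siwatuzup → siwasuzup   [intervocalic lenition]
  giving Irmira siwasuzup.
Only 'siwasuzup' matches the regular Irmira development of *kiwatozup.

siwasuzup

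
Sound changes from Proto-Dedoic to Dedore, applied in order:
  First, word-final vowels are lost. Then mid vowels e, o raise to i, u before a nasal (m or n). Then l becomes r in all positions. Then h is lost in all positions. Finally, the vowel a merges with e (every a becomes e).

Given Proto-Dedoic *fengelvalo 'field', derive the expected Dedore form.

Dedore: start from *fengelvalo.
  rule 1 (apocope): fengelvalo → fengelval
  rule 2 (pre-nasal raising): fengelval → fingelval
  rule 3 (unconditioned shift): fingelval → fingervar
  rule 4: no change — fingervar
  rule 5 (vowel merger): fingervar → fingerver
  ⇒ Dedore fingerver

fingerver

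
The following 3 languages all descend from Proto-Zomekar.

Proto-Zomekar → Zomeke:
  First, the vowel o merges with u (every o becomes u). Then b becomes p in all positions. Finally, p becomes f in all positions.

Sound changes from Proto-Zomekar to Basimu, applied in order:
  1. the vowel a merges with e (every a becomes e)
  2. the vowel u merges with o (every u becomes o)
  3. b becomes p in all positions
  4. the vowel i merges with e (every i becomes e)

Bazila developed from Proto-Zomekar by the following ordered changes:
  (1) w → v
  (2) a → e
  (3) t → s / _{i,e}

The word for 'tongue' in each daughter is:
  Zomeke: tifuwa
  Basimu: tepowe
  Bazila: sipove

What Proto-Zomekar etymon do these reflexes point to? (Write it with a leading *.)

*tipowa

Position 1: Zomeke has t, Basimu has t, Bazila has s. Zomeke preserves t here (none of its changes turn any other segment into t), so the proto-segment is *t.
Position 6: Zomeke has a, Basimu has e, Bazila has e. Zomeke preserves a here (none of its changes turn any other segment into a), so the proto-segment is *a.
This points to *tipowa. Verify forward in each daughter:
Zomeke: start from *tipowa.
  rule 1 (vowel merger): tipowa → tipuwa
  rule 2: no change — tipuwa
  rule 3 (unconditioned shift): tipuwa → tifuwa
  ⇒ Zomeke tifuwa
Basimu: start from *tipowa.
  rule 1 (vowel merger): tipowa → tipowe
  rule 2: no change — tipowe
  rule 3: no change — tipowe
  rule 4 (vowel merger): tipowe → tepowe
  ⇒ Basimu tepowe
Bazila: start from *tipowa.
  rule 1 (unconditioned shift): tipowa → tipova
  rule 2 (vowel merger): tipova → tipove
  rule 3 (palatalisation): tipove → sipove
  ⇒ Bazila sipove
*tipowa is the unique common source.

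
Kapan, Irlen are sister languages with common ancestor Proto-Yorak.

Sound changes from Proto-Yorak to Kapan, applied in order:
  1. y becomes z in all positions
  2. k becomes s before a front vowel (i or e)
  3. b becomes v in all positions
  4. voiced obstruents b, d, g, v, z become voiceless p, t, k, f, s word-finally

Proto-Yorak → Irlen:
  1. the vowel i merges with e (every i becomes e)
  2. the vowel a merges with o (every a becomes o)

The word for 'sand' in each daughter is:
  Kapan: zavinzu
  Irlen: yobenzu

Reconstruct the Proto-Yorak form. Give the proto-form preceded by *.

*yabinzu

Position 1: Kapan has z, Irlen has y. Irlen preserves y here (none of its changes turn any other segment into y), so the proto-segment is *y.
Position 4: Kapan has i, Irlen has e. Kapan preserves i here (none of its changes turn any other segment into i), so the proto-segment is *i.
Position 3: Kapan has v, Irlen has b. Irlen preserves b here (none of its changes turn any other segment into b), so the proto-segment is *b.
Verify the candidate proto-form against each daughter:
Kapan: *yabinzu
  yabinzu → zabinzu   [unconditioned shift]
  zabinzu (rule 2 does not apply)
  zabinzu → zavinzu   [unconditioned shift]
  zavinzu (rule 4 does not apply)
  giving Kapan zavinzu.
Irlen: *yabinzu > yabenzu > yobenzu  (by vowel merger, vowel merger)
*yabinzu is the unique common source.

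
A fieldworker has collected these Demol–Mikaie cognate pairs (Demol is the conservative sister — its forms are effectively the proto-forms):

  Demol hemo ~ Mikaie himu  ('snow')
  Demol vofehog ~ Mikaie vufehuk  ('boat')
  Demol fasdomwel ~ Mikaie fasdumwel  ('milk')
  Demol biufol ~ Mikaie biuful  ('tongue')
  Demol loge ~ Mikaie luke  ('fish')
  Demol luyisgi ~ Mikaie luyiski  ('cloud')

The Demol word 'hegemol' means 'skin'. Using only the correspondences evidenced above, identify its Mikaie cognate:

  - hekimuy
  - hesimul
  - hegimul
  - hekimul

loge ~ luke — Demol g corresponds to Mikaie k between vowels (before a front vowel).
hemo ~ himu — Demol e corresponds to Mikaie i after a consonant, before a nasal.
vofehog ~ vufehuk, biufol ~ biuful — Demol o corresponds to Mikaie u after a consonant, before a consonant other than r, m, n, p, b, f, v.
Applying these to Demol 'hegemol':
  hegemol → hekemol   (g→k between vowels (before a front vowel))
  hekemol → hekimol   (e→i after a consonant, before a nasal)
  hekimol → hekimul   (o→u after a consonant, before a consonant other than r, m, n, p, b, f, v)
So the Mikaie cognate is 'hekimul'.

hekimul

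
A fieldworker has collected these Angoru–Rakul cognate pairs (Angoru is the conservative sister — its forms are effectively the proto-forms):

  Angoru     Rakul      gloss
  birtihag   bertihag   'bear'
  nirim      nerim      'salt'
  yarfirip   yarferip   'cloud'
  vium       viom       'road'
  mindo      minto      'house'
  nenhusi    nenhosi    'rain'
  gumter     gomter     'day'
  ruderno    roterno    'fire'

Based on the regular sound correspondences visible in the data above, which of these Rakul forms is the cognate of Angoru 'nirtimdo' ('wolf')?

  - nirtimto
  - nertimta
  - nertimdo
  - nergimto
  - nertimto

nertimto

birtihag ~ bertihag, nirim ~ nerim — Angoru i corresponds to Rakul e after a consonant, before r.
mindo ~ minto — Angoru d corresponds to Rakul t after a consonant, before a back vowel.
Applying these to Angoru 'nirtimdo':
  nirtimdo → nertimdo   (i→e after a consonant, before r)
  nertimdo → nertimto   (d→t after a consonant, before a back vowel)
So the Rakul cognate is 'nertimto'.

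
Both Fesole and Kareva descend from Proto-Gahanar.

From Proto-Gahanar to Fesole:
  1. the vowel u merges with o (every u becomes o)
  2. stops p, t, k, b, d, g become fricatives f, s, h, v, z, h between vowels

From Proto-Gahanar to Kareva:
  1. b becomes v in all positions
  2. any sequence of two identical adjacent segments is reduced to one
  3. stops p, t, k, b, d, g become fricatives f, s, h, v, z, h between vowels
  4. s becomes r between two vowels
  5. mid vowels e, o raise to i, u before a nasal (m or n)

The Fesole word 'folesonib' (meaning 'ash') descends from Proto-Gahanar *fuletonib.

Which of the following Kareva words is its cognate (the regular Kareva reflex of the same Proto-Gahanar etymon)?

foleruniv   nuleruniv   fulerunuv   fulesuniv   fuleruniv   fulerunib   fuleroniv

fuleruniv

Kareva: start from *fuletonib.
  rule 1 (unconditioned shift): fuletonib → fuletoniv
  rule 2: no change — fuletoniv
  rule 3 (intervocalic lenition): fuletoniv → fulesoniv
  rule 4 (rhotacism): fulesoniv → fuleroniv
  rule 5 (pre-nasal raising): fuleroniv → fuleruniv
  ⇒ Kareva fuleruniv
The other candidates each miss or misapply at least one Kareva change.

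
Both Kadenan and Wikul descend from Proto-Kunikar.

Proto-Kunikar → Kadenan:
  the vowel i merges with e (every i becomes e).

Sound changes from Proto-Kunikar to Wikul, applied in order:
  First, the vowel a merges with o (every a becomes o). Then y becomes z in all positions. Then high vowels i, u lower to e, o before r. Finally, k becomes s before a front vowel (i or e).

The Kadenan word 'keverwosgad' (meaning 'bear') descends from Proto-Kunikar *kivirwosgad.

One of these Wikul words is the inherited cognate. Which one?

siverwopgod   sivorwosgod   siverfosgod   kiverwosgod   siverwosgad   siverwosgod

Wikul: start from *kivirwosgad.
  rule 1 (vowel merger): kivirwosgad → kivirwosgod
  rule 2: no change — kivirwosgod
  rule 3 (pre-rhotic lowering): kivirwosgod → kiverwosgod
  rule 4 (palatalisation): kiverwosgod → siverwosgod
  ⇒ Wikul siverwosgod
Among the options, 'siverwosgod' alone shows every Wikul change applied in order.

siverwosgod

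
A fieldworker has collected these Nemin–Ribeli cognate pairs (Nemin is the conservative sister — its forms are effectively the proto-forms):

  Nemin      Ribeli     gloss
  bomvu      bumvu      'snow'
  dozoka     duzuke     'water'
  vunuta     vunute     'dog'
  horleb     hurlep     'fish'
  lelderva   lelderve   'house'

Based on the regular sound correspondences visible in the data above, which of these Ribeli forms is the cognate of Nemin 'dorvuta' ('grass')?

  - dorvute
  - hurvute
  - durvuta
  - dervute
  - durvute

horleb ~ hurlep — Nemin o corresponds to Ribeli u after a consonant, before r.
dozoka ~ duzuke, vunuta ~ vunute — Nemin a corresponds to Ribeli e word-finally.
Applying these to Nemin 'dorvuta':
  dorvuta → durvuta   (o→u after a consonant, before r)
  durvuta → durvute   (a→e word-finally)
So the Ribeli cognate is 'durvute'.

durvute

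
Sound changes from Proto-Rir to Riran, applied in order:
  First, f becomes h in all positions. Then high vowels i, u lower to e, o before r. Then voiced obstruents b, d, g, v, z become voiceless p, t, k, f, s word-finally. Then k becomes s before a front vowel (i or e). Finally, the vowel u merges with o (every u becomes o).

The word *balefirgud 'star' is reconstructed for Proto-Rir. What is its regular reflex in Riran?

balehergot

Riran: *balefirgud > balehirgud > balehergud > balehergut > balehergot  (by unconditioned shift, pre-rhotic lowering, final devoicing, vowel merger)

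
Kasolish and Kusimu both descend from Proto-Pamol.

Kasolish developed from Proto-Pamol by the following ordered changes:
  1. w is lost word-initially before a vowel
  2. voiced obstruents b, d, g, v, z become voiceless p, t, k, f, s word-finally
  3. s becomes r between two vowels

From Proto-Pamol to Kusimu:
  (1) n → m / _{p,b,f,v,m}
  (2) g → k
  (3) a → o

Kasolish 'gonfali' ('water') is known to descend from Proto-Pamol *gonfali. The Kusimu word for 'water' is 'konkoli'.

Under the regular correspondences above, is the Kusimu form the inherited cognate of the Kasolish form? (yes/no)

Derive the expected Kusimu reflex of *gonfali:
Kusimu: *gonfali > gomfali > komfali > komfoli  (by nasal place assimilation, unconditioned shift, vowel merger)
The regular Kusimu reflex would be 'komfoli', but the attested form is 'konkoli'. The correspondence is irregular, so they are not cognates (the Kusimu form has a different source).

no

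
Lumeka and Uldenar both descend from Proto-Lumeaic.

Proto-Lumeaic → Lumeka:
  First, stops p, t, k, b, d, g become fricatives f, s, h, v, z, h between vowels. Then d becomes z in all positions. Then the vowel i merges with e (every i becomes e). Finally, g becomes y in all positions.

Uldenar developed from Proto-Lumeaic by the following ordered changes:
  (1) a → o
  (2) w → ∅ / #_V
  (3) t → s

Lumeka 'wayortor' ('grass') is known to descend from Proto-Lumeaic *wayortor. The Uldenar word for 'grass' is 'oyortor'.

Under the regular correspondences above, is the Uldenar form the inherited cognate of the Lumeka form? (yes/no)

Derive the expected Uldenar reflex of *wayortor:
Uldenar: start from *wayortor.
  rule 1 (vowel merger): wayortor → woyortor
  rule 2 (glide loss): woyortor → oyortor
  rule 3 (unconditioned shift): oyortor → oyorsor
  ⇒ Uldenar oyorsor
The regular Uldenar reflex would be 'oyorsor', but the attested form is 'oyortor'. The correspondence is irregular, so they are not cognates (the Uldenar form has a different source).

no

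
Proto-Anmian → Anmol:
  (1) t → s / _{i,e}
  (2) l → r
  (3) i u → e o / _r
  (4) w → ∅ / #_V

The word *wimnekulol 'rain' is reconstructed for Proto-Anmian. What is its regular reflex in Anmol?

imnekoror

Anmol: start from *wimnekulol.
  rule 1: no change — wimnekulol
  rule 2 (unconditioned shift): wimnekulol → wimnekuror
  rule 3 (pre-rhotic lowering): wimnekuror → wimnekoror
  rule 4 (glide loss): wimnekoror → imnekoror
  ⇒ Anmol imnekoror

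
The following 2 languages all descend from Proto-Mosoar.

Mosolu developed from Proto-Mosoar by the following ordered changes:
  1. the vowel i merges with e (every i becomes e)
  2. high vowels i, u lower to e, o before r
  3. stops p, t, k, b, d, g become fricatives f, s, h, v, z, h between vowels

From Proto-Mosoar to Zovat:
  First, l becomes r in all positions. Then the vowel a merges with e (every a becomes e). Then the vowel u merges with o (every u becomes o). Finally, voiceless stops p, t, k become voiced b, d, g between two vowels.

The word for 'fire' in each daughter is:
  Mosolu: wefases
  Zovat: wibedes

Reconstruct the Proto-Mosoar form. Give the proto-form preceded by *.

*wipates

Position 2: Mosolu has e, Zovat has i. Zovat preserves i here (none of its changes turn any other segment into i), so the proto-segment is *i.
Position 4: Mosolu has a, Zovat has e. Mosolu preserves a here (none of its changes turn any other segment into a), so the proto-segment is *a.
This points to *wipates. Verify forward in each daughter:
Mosolu: *wipates
  wipates → wepates   [vowel merger]
  wepates (rule 2 does not apply)
  wepates → wefases   [intervocalic lenition]
  giving Mosolu wefases.
Zovat: *wipates
  wipates (rule 1 does not apply)
  wipates → wipetes   [vowel merger]
  wipetes (rule 3 does not apply)
  wipetes → wibedes   [intervocalic voicing]
  giving Zovat wibedes.
Only *wipates yields all of Mosolu wefases, Zovat wibedes.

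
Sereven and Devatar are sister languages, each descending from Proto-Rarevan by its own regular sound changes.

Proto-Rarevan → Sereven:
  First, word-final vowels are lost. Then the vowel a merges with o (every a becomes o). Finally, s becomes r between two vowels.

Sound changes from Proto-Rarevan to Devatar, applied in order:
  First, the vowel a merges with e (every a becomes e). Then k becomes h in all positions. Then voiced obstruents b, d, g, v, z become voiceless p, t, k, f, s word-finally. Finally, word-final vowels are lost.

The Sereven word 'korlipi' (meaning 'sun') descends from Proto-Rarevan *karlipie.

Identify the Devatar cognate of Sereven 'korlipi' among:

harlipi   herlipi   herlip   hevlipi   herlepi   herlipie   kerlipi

Devatar: *karlipie
  karlipie → kerlipie   [vowel merger]
  kerlipie → herlipie   [unconditioned shift]
  herlipie (rule 3 does not apply)
  herlipie → herlipi   [apocope]
  giving Devatar herlipi.
Among the options, 'herlipi' alone shows every Devatar change applied in order.

herlipi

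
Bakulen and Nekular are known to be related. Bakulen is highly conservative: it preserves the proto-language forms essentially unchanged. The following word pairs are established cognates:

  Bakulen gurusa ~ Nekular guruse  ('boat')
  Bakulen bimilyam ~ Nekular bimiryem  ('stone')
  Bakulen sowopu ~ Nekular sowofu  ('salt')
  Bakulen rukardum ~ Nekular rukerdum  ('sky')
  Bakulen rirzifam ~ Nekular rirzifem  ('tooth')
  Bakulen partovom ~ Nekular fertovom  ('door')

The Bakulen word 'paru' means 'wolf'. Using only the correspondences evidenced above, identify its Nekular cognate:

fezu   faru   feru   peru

partovom ~ fertovom — Bakulen p corresponds to Nekular f word-initially before a back vowel.
rukardum ~ rukerdum, partovom ~ fertovom — Bakulen a corresponds to Nekular e after a consonant, before r.
Applying these to Bakulen 'paru':
  paru → faru   (p→f word-initially before a back vowel)
  faru → feru   (a→e after a consonant, before r)
So the Nekular cognate is 'feru'.

feru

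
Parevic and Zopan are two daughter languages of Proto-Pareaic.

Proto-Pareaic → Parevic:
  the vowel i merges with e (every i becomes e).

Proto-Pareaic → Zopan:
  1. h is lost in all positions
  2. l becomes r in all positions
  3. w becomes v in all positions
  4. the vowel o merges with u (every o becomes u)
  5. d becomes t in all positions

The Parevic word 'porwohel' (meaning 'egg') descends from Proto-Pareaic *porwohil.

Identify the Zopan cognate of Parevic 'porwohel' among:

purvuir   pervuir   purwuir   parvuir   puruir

purvuir

Zopan: *porwohil
  porwohil → porwoil   [h-loss]
  porwoil → porwoir   [unconditioned shift]
  porwoir → porvoir   [unconditioned shift]
  porvoir → purvuir   [vowel merger]
  purvuir (rule 5 does not apply)
  giving Zopan purvuir.
Among the options, 'purvuir' alone shows every Zopan change applied in order.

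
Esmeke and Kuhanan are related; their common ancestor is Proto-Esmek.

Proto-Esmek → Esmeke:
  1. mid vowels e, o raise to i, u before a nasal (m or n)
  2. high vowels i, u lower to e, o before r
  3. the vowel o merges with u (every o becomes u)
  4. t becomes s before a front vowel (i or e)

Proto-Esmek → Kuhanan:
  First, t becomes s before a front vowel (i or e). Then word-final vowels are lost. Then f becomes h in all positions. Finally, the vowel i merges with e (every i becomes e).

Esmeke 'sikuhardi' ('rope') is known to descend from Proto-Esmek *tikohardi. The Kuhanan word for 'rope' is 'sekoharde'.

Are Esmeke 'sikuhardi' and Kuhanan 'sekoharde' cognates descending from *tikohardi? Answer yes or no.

no

Derive the expected Kuhanan reflex of *tikohardi:
Kuhanan: *tikohardi > sikohardi > sikohard > sekohard  (by palatalisation, apocope, vowel merger)
The regular Kuhanan reflex would be 'sekohard', but the attested form is 'sekoharde'. The correspondence is irregular, so they are not cognates (the Kuhanan form has a different source).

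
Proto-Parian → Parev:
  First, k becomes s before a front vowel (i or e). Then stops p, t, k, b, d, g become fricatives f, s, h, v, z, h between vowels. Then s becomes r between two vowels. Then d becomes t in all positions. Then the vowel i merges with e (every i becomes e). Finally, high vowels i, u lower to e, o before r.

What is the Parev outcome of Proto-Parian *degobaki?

tehovare

Parev: *degobaki > degobasi > dehovasi > dehovari > tehovari > tehovare  (by palatalisation, intervocalic lenition, rhotacism, unconditioned shift, vowel merger)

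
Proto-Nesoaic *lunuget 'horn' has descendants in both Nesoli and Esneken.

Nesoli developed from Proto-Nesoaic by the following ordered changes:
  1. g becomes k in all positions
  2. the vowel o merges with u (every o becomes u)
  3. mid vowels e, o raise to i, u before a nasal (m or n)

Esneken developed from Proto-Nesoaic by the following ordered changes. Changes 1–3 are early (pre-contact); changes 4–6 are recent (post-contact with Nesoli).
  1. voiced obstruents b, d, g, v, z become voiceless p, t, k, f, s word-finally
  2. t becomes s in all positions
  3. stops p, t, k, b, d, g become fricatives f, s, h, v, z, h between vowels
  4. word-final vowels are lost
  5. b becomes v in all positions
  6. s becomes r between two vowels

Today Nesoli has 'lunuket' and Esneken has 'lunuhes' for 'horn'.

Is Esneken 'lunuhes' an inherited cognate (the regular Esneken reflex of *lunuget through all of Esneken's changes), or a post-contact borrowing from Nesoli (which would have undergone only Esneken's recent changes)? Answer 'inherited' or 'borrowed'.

inherited

If inherited, *lunuget would pass through all of Esneken's changes:
Esneken: start from *lunuget.
  rule 1: no change — lunuget
  rule 2 (unconditioned shift): lunuget → lunuges
  rule 3 (intervocalic lenition): lunuges → lunuhes
  rule 4: no change — lunuhes
  rule 5: no change — lunuhes
  rule 6: no change — lunuhes
  ⇒ Esneken lunuhes
If borrowed from Nesoli 'lunuket' after the early changes, it would undergo only the recent ones:
  rule 4 (apocope): no change (lunuket)
  rule 5 (unconditioned shift): no change (lunuket)
  rule 6 (rhotacism): no change (lunuket)
  ⇒ as a loan: lunuket
Esneken 'lunuhes' matches the inherited outcome exactly, so it is an inherited cognate, not a loan.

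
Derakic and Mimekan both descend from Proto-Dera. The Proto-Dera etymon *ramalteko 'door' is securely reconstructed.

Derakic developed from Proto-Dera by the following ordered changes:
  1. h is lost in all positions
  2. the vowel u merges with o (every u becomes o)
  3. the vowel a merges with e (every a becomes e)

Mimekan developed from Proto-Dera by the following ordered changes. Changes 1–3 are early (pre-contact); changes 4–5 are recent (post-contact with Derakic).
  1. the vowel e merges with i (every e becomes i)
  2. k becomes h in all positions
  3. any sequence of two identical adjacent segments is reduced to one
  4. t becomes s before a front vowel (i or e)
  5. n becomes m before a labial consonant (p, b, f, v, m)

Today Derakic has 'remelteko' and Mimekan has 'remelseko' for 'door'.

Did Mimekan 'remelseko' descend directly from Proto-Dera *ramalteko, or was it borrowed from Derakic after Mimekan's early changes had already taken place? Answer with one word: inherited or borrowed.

If inherited, *ramalteko would pass through all of Mimekan's changes:
Mimekan: *ramalteko
  ramalteko → ramaltiko   [vowel merger]
  ramaltiko → ramaltiho   [unconditioned shift]
  ramaltiho (rule 3 does not apply)
  ramaltiho → ramalsiho   [palatalisation]
  ramalsiho (rule 5 does not apply)
  giving Mimekan ramalsiho.
If borrowed from Derakic 'remelteko' after the early changes, it would undergo only the recent ones:
  rule 4 (palatalisation): remelteko → remelseko
  rule 5 (nasal place assimilation): no change (remelseko)
  ⇒ as a loan: remelseko
Mimekan 'remelseko' matches the loan outcome 'remelseko', not the inherited 'ramalsiho' — it skipped the early Mimekan changes, so it was borrowed from Derakic.

borrowed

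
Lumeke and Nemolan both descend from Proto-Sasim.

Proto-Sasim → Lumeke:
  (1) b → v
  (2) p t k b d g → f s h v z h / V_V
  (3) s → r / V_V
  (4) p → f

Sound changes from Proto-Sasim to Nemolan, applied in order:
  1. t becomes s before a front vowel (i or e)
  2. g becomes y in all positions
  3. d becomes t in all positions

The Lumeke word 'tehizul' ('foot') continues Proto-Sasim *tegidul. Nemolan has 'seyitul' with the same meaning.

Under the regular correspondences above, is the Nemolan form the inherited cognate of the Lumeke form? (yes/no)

yes

Derive the expected Nemolan reflex of *tegidul:
Nemolan: *tegidul > segidul > seyidul > seyitul  (by palatalisation, unconditioned shift, unconditioned shift)
Nemolan 'seyitul' matches the regular reflex exactly, so the pair is cognate.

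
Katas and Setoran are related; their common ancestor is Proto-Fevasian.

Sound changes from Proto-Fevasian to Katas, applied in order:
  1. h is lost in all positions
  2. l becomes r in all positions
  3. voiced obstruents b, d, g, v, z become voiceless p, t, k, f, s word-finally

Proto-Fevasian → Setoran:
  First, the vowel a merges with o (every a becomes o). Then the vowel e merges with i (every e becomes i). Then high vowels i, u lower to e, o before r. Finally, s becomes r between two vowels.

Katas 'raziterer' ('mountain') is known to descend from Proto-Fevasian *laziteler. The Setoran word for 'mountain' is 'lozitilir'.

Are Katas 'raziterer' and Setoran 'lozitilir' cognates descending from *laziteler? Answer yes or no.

no

Derive the expected Setoran reflex of *laziteler:
Setoran: start from *laziteler.
  rule 1 (vowel merger): laziteler → loziteler
  rule 2 (vowel merger): loziteler → lozitilir
  rule 3 (pre-rhotic lowering): lozitilir → lozitiler
  rule 4: no change — lozitiler
  ⇒ Setoran lozitiler
The regular Setoran reflex would be 'lozitiler', but the attested form is 'lozitilir'. The correspondence is irregular, so they are not cognates (the Setoran form has a different source).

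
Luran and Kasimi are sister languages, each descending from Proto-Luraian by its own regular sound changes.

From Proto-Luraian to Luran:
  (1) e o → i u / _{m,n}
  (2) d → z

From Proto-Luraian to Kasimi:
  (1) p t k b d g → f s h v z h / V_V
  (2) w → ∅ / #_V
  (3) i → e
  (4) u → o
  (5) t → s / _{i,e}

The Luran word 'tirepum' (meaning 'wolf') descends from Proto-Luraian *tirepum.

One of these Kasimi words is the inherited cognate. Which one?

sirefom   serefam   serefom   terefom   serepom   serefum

Kasimi: start from *tirepum.
  rule 1 (intervocalic lenition): tirepum → tirefum
  rule 2: no change — tirefum
  rule 3 (vowel merger): tirefum → terefum
  rule 4 (vowel merger): terefum → terefom
  rule 5 (palatalisation): terefom → serefom
  ⇒ Kasimi serefom
The other candidates each miss or misapply at least one Kasimi change.

serefom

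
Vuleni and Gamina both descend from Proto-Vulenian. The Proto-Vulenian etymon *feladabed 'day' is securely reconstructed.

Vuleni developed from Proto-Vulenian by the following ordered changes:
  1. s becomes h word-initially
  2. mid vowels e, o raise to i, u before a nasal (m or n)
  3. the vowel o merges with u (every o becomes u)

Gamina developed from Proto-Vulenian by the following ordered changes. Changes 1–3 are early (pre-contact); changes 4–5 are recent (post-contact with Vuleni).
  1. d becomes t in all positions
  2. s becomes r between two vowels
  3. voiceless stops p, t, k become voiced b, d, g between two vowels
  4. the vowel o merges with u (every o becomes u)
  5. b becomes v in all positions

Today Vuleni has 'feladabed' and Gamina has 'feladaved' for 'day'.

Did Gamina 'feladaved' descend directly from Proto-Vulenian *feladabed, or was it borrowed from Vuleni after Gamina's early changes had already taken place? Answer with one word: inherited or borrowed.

borrowed

If inherited, *feladabed would pass through all of Gamina's changes:
Gamina: *feladabed
  feladabed → felatabet   [unconditioned shift]
  felatabet (rule 2 does not apply)
  felatabet → feladabet   [intervocalic voicing]
  feladabet (rule 4 does not apply)
  feladabet → feladavet   [unconditioned shift]
  giving Gamina feladavet.
If borrowed from Vuleni 'feladabed' after the early changes, it would undergo only the recent ones:
  rule 4 (vowel merger): no change (feladabed)
  rule 5 (unconditioned shift): feladabed → feladaved
  ⇒ as a loan: feladaved
Gamina 'feladaved' matches the loan outcome 'feladaved', not the inherited 'feladavet' — it skipped the early Gamina changes, so it was borrowed from Vuleni.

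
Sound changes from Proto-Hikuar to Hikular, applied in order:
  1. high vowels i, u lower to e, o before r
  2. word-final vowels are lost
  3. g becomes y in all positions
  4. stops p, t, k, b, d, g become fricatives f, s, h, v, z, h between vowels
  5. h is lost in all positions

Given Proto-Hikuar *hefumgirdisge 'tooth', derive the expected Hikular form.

efumyerdisy

Hikular: *hefumgirdisge > hefumgerdisge > hefumgerdisg > hefumyerdisy > efumyerdisy  (by pre-rhotic lowering, apocope, unconditioned shift, h-loss)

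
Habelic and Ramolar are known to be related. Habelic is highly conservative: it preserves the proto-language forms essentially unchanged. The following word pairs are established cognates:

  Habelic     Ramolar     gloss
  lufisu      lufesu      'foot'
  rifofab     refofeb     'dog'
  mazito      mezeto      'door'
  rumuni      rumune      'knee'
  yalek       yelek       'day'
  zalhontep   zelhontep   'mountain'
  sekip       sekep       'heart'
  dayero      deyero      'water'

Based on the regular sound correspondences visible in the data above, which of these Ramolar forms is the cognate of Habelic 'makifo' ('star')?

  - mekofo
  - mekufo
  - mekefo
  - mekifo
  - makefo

mekefo

mazito ~ mezeto, yalek ~ yelek — Habelic a corresponds to Ramolar e after a consonant, before a consonant other than r, m, n, p, b, f, v.
rifofab ~ refofeb — Habelic i corresponds to Ramolar e after a consonant, before a labial obstruent.
Applying these to Habelic 'makifo':
  makifo → mekifo   (a→e after a consonant, before a consonant other than r, m, n, p, b, f, v)
  mekifo → mekefo   (i→e after a consonant, before a labial obstruent)
So the Ramolar cognate is 'mekefo'.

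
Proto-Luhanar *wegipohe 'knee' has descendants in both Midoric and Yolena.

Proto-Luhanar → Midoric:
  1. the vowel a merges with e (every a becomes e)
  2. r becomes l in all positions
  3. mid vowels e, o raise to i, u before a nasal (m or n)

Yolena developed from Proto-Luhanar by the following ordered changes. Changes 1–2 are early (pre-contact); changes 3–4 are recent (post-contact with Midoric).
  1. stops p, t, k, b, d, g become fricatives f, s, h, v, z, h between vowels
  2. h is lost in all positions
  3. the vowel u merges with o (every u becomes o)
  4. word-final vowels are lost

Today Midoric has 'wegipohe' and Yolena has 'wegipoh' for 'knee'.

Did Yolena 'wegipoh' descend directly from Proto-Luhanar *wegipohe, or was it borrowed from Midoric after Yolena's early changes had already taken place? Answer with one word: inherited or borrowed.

borrowed

If inherited, *wegipohe would pass through all of Yolena's changes:
Yolena: start from *wegipohe.
  rule 1 (intervocalic lenition): wegipohe → wehifohe
  rule 2 (h-loss): wehifohe → weifoe
  rule 3: no change — weifoe
  rule 4 (apocope): weifoe → weifo
  ⇒ Yolena weifo
If borrowed from Midoric 'wegipohe' after the early changes, it would undergo only the recent ones:
  rule 3 (vowel merger): no change (wegipohe)
  rule 4 (apocope): wegipohe → wegipoh
  ⇒ as a loan: wegipoh
Yolena 'wegipoh' matches the loan outcome 'wegipoh', not the inherited 'weifo' — it skipped the early Yolena changes, so it was borrowed from Midoric.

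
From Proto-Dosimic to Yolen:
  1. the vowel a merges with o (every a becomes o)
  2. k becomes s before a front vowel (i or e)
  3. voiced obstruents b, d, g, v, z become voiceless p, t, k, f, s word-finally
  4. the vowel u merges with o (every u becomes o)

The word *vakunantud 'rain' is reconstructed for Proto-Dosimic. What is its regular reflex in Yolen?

vokonontot

Yolen: start from *vakunantud.
  rule 1 (vowel merger): vakunantud → vokunontud
  rule 2: no change — vokunontud
  rule 3 (final devoicing): vokunontud → vokunontut
  rule 4 (vowel merger): vokunontut → vokonontot
  ⇒ Yolen vokonontot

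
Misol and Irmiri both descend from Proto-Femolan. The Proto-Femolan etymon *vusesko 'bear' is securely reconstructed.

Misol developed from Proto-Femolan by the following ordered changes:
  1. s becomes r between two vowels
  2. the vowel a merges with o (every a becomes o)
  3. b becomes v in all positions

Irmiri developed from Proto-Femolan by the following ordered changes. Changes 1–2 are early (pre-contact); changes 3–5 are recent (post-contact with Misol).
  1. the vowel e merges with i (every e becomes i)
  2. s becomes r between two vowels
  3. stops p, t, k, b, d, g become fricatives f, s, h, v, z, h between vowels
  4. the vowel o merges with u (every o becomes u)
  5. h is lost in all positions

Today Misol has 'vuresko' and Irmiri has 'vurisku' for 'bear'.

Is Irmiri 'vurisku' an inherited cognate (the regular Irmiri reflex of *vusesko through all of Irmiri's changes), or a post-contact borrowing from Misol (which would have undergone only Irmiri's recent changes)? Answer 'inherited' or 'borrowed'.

If inherited, *vusesko would pass through all of Irmiri's changes:
Irmiri: *vusesko > vusisko > vurisko > vurisku  (by vowel merger, rhotacism, vowel merger)
If borrowed from Misol 'vuresko' after the early changes, it would undergo only the recent ones:
  rule 3 (intervocalic lenition): no change (vuresko)
  rule 4 (vowel merger): vuresko → vuresku
  rule 5 (h-loss): no change (vuresku)
  ⇒ as a loan: vuresku
Irmiri 'vurisku' matches the inherited outcome exactly, so it is an inherited cognate, not a loan.

inherited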